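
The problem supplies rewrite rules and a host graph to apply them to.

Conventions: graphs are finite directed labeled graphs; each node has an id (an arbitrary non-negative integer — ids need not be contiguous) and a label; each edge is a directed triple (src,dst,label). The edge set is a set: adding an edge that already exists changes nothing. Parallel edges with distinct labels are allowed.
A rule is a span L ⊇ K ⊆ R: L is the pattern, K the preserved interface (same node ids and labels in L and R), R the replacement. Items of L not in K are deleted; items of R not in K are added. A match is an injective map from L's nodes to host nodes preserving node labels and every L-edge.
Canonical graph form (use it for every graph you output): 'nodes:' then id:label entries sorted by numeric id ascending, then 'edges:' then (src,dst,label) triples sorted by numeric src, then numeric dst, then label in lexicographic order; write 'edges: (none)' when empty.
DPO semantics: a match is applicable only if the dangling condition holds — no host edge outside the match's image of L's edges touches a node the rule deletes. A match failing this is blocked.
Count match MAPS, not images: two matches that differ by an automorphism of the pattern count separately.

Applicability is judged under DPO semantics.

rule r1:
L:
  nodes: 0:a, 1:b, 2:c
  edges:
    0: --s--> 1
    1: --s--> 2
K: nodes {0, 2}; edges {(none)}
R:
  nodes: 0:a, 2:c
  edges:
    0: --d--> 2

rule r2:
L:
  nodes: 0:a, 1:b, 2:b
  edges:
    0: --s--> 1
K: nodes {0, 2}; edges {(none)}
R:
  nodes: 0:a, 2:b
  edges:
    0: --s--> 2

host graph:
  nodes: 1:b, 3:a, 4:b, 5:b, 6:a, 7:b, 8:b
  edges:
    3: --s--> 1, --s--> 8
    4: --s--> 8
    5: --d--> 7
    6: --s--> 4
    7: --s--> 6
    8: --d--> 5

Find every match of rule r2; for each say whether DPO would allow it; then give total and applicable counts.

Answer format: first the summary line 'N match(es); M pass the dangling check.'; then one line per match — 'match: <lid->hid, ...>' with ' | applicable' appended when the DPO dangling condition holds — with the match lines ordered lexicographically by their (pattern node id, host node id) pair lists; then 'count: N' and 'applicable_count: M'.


12 match(es); 4 pass the dangling check.
match: 0->3, 1->1, 2->4 | applicable
match: 0->3, 1->1, 2->5 | applicable
match: 0->3, 1->1, 2->7 | applicable
match: 0->3, 1->1, 2->8 | applicable
match: 0->3, 1->8, 2->1
match: 0->3, 1->8, 2->4
match: 0->3, 1->8, 2->5
match: 0->3, 1->8, 2->7
match: 0->6, 1->4, 2->1
match: 0->6, 1->4, 2->5
match: 0->6, 1->4, 2->7
match: 0->6, 1->4, 2->8
count: 12
applicable_count: 4


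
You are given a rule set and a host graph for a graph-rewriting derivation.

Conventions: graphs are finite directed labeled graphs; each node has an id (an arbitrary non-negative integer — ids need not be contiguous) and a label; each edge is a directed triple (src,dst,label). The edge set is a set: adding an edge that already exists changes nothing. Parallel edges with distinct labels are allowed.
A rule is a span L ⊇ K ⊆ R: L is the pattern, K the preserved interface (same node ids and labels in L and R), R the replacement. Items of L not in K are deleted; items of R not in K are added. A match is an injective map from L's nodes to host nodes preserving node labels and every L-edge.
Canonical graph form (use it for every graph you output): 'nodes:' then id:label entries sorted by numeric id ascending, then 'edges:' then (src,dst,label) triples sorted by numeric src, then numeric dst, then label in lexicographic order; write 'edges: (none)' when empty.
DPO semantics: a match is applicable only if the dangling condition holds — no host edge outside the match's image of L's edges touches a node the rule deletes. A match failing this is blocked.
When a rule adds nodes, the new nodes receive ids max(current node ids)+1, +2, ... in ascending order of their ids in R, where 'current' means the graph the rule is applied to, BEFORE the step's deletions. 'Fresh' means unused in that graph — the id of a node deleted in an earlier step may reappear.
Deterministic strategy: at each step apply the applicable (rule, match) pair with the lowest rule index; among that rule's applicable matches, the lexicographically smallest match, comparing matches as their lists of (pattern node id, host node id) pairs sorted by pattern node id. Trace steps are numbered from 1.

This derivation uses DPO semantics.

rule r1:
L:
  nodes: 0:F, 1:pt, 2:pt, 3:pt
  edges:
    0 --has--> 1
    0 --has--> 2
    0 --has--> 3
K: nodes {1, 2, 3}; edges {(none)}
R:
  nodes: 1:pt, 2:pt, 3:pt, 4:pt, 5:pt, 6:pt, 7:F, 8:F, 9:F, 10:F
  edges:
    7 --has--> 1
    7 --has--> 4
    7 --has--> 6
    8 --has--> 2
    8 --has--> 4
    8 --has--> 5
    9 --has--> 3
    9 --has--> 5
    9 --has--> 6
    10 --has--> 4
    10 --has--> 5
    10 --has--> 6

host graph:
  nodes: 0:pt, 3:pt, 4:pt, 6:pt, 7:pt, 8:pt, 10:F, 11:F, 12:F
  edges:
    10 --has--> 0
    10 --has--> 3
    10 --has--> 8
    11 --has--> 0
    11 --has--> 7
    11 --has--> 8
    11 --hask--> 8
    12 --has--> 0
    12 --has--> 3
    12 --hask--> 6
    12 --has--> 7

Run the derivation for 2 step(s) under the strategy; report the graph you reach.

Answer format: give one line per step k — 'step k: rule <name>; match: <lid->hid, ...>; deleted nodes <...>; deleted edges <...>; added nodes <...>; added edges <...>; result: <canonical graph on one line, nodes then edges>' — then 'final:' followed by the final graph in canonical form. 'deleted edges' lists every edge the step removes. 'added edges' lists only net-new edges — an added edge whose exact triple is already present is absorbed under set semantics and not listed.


step 1: rule r1; match: 0->10, 1->0, 2->3, 3->8; deleted nodes 10; deleted edges (10,0,has); (10,3,has); (10,8,has); added nodes 13, 14, 15, 16, 17, 18, 19; added edges (16,0,has); (16,13,has); (16,15,has); (17,3,has); (17,13,has); (17,14,has); (18,8,has); (18,14,has); (18,15,has); (19,13,has); (19,14,has); (19,15,has); result: nodes: 0:pt, 3:pt, 4:pt, 6:pt, 7:pt, 8:pt, 11:F, 12:F, 13:pt, 14:pt, 15:pt, 16:F, 17:F, 18:F, 19:F edges: (11,0,has); (11,7,has); (11,8,has); (11,8,hask); (12,0,has); (12,3,has); (12,6,hask); (12,7,has); (16,0,has); (16,13,has); (16,15,has); (17,3,has); (17,13,has); (17,14,has); (18,8,has); (18,14,has); (18,15,has); (19,13,has); (19,14,has); (19,15,has)
step 2: rule r1; match: 0->16, 1->0, 2->13, 3->15; deleted nodes 16; deleted edges (16,0,has); (16,13,has); (16,15,has); added nodes 20, 21, 22, 23, 24, 25, 26; added edges (23,0,has); (23,20,has); (23,22,has); (24,13,has); (24,20,has); (24,21,has); (25,15,has); (25,21,has); (25,22,has); (26,20,has); (26,21,has); (26,22,has); result: nodes: 0:pt, 3:pt, 4:pt, 6:pt, 7:pt, 8:pt, 11:F, 12:F, 13:pt, 14:pt, 15:pt, 17:F, 18:F, 19:F, 20:pt, 21:pt, 22:pt, 23:F, 24:F, 25:F, 26:F edges: (11,0,has); (11,7,has); (11,8,has); (11,8,hask); (12,0,has); (12,3,has); (12,6,hask); (12,7,has); (17,3,has); (17,13,has); (17,14,has); (18,8,has); (18,14,has); (18,15,has); (19,13,has); (19,14,has); (19,15,has); (23,0,has); (23,20,has); (23,22,has); (24,13,has); (24,20,has); (24,21,has); (25,15,has); (25,21,has); (25,22,has); (26,20,has); (26,21,has); (26,22,has)
final:
nodes: 0:pt, 3:pt, 4:pt, 6:pt, 7:pt, 8:pt, 11:F, 12:F, 13:pt, 14:pt, 15:pt, 17:F, 18:F, 19:F, 20:pt, 21:pt, 22:pt, 23:F, 24:F, 25:F, 26:F
edges: (11,0,has); (11,7,has); (11,8,has); (11,8,hask); (12,0,has); (12,3,has); (12,6,hask); (12,7,has); (17,3,has); (17,13,has); (17,14,has); (18,8,has); (18,14,has); (18,15,has); (19,13,has); (19,14,has); (19,15,has); (23,0,has); (23,20,has); (23,22,has); (24,13,has); (24,20,has); (24,21,has); (25,15,has); (25,21,has); (25,22,has); (26,20,has); (26,21,has); (26,22,has)


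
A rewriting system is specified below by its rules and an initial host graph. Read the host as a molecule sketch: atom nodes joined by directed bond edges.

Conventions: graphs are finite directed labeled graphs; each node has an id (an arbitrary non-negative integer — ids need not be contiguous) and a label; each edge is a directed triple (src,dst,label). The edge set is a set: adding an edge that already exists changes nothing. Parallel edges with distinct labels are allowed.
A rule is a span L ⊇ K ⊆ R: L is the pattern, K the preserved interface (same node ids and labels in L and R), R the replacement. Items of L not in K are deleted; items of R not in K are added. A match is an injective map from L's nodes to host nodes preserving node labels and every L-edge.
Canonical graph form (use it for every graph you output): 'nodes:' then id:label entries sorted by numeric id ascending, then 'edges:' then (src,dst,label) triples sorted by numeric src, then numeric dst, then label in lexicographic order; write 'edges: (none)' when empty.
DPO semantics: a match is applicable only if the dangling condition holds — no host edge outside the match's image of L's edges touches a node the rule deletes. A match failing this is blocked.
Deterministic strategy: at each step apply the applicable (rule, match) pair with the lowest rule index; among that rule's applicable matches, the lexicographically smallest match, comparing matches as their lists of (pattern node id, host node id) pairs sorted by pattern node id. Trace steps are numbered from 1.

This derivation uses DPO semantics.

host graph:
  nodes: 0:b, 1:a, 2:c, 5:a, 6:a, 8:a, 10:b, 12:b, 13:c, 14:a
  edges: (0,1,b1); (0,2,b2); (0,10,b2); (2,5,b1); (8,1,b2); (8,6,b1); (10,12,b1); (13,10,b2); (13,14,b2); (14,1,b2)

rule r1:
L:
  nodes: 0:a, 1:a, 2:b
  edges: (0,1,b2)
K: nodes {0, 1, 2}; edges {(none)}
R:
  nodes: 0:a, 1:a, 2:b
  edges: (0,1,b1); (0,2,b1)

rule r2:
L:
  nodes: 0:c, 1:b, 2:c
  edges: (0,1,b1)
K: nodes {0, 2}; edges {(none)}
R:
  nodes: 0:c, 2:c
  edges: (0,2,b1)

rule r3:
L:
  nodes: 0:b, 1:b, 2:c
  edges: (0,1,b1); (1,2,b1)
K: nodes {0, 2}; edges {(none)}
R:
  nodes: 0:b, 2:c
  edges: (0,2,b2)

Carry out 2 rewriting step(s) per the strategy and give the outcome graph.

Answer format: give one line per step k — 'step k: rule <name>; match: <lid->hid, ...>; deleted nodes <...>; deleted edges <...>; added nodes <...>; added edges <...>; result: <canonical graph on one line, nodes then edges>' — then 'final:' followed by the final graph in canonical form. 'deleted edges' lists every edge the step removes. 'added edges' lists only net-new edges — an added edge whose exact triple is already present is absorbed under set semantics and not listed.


step 1: rule r1; match: 0->8, 1->1, 2->0; deleted nodes (none); deleted edges (8,1,b2); added nodes (none); added edges (8,0,b1); (8,1,b1); result: nodes: 0:b, 1:a, 2:c, 5:a, 6:a, 8:a, 10:b, 12:b, 13:c, 14:a edges: (0,1,b1); (0,2,b2); (0,10,b2); (2,5,b1); (8,0,b1); (8,1,b1); (8,6,b1); (10,12,b1); (13,10,b2); (13,14,b2); (14,1,b2)
step 2: rule r1; match: 0->14, 1->1, 2->0; deleted nodes (none); deleted edges (14,1,b2); added nodes (none); added edges (14,0,b1); (14,1,b1); result: nodes: 0:b, 1:a, 2:c, 5:a, 6:a, 8:a, 10:b, 12:b, 13:c, 14:a edges: (0,1,b1); (0,2,b2); (0,10,b2); (2,5,b1); (8,0,b1); (8,1,b1); (8,6,b1); (10,12,b1); (13,10,b2); (13,14,b2); (14,0,b1); (14,1,b1)
final:
nodes: 0:b, 1:a, 2:c, 5:a, 6:a, 8:a, 10:b, 12:b, 13:c, 14:a
edges: (0,1,b1); (0,2,b2); (0,10,b2); (2,5,b1); (8,0,b1); (8,1,b1); (8,6,b1); (10,12,b1); (13,10,b2); (13,14,b2); (14,0,b1); (14,1,b1)


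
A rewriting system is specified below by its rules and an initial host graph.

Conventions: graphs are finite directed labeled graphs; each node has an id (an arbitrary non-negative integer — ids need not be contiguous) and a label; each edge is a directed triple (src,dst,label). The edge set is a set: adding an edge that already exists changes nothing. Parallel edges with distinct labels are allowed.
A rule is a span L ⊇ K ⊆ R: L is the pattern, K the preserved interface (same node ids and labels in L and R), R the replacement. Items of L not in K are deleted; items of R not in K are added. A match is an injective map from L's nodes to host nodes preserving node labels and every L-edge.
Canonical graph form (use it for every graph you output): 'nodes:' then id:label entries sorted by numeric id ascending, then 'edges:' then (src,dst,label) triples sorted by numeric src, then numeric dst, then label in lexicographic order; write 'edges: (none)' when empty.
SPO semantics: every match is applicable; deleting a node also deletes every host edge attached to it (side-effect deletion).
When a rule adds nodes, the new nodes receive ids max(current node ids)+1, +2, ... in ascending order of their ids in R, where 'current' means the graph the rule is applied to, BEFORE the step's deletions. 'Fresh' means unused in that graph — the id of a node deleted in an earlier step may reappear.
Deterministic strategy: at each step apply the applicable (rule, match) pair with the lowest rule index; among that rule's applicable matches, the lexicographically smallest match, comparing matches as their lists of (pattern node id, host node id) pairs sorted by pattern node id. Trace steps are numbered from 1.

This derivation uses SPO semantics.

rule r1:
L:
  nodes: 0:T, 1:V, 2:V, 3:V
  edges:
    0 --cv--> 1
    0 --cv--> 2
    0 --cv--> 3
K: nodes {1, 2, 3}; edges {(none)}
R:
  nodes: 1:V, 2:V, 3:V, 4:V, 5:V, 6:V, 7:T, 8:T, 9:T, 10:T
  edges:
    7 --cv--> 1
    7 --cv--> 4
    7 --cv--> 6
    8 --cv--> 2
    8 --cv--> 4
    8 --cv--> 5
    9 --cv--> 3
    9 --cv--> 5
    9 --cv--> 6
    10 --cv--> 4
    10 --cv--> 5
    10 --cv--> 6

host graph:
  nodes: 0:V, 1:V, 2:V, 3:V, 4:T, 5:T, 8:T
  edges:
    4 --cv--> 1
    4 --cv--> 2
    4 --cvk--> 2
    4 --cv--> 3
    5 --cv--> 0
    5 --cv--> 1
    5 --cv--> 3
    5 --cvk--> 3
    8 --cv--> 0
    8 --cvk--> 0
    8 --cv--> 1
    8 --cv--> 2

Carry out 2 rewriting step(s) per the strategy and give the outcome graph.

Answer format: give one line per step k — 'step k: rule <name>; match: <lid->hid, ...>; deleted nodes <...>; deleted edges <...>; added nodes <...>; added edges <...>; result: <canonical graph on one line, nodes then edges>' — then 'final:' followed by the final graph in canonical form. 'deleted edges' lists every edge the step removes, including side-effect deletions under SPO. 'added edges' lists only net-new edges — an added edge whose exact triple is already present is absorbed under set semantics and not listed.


step 1: rule r1; match: 0->4, 1->1, 2->2, 3->3; deleted nodes 4; deleted edges (4,1,cv); (4,2,cv); (4,2,cvk); (4,3,cv); added nodes 9, 10, 11, 12, 13, 14, 15; added edges (12,1,cv); (12,9,cv); (12,11,cv); (13,2,cv); (13,9,cv); (13,10,cv); (14,3,cv); (14,10,cv); (14,11,cv); (15,9,cv); (15,10,cv); (15,11,cv); result: nodes: 0:V, 1:V, 2:V, 3:V, 5:T, 8:T, 9:V, 10:V, 11:V, 12:T, 13:T, 14:T, 15:T edges: (5,0,cv); (5,1,cv); (5,3,cv); (5,3,cvk); (8,0,cv); (8,0,cvk); (8,1,cv); (8,2,cv); (12,1,cv); (12,9,cv); (12,11,cv); (13,2,cv); (13,9,cv); (13,10,cv); (14,3,cv); (14,10,cv); (14,11,cv); (15,9,cv); (15,10,cv); (15,11,cv)
step 2: rule r1; match: 0->5, 1->0, 2->1, 3->3; deleted nodes 5; deleted edges (5,0,cv); (5,1,cv); (5,3,cv); (5,3,cvk); added nodes 16, 17, 18, 19, 20, 21, 22; added edges (19,0,cv); (19,16,cv); (19,18,cv); (20,1,cv); (20,16,cv); (20,17,cv); (21,3,cv); (21,17,cv); (21,18,cv); (22,16,cv); (22,17,cv); (22,18,cv); result: nodes: 0:V, 1:V, 2:V, 3:V, 8:T, 9:V, 10:V, 11:V, 12:T, 13:T, 14:T, 15:T, 16:V, 17:V, 18:V, 19:T, 20:T, 21:T, 22:T edges: (8,0,cv); (8,0,cvk); (8,1,cv); (8,2,cv); (12,1,cv); (12,9,cv); (12,11,cv); (13,2,cv); (13,9,cv); (13,10,cv); (14,3,cv); (14,10,cv); (14,11,cv); (15,9,cv); (15,10,cv); (15,11,cv); (19,0,cv); (19,16,cv); (19,18,cv); (20,1,cv); (20,16,cv); (20,17,cv); (21,3,cv); (21,17,cv); (21,18,cv); (22,16,cv); (22,17,cv); (22,18,cv)
final:
nodes: 0:V, 1:V, 2:V, 3:V, 8:T, 9:V, 10:V, 11:V, 12:T, 13:T, 14:T, 15:T, 16:V, 17:V, 18:V, 19:T, 20:T, 21:T, 22:T
edges: (8,0,cv); (8,0,cvk); (8,1,cv); (8,2,cv); (12,1,cv); (12,9,cv); (12,11,cv); (13,2,cv); (13,9,cv); (13,10,cv); (14,3,cv); (14,10,cv); (14,11,cv); (15,9,cv); (15,10,cv); (15,11,cv); (19,0,cv); (19,16,cv); (19,18,cv); (20,1,cv); (20,16,cv); (20,17,cv); (21,3,cv); (21,17,cv); (21,18,cv); (22,16,cv); (22,17,cv); (22,18,cv)


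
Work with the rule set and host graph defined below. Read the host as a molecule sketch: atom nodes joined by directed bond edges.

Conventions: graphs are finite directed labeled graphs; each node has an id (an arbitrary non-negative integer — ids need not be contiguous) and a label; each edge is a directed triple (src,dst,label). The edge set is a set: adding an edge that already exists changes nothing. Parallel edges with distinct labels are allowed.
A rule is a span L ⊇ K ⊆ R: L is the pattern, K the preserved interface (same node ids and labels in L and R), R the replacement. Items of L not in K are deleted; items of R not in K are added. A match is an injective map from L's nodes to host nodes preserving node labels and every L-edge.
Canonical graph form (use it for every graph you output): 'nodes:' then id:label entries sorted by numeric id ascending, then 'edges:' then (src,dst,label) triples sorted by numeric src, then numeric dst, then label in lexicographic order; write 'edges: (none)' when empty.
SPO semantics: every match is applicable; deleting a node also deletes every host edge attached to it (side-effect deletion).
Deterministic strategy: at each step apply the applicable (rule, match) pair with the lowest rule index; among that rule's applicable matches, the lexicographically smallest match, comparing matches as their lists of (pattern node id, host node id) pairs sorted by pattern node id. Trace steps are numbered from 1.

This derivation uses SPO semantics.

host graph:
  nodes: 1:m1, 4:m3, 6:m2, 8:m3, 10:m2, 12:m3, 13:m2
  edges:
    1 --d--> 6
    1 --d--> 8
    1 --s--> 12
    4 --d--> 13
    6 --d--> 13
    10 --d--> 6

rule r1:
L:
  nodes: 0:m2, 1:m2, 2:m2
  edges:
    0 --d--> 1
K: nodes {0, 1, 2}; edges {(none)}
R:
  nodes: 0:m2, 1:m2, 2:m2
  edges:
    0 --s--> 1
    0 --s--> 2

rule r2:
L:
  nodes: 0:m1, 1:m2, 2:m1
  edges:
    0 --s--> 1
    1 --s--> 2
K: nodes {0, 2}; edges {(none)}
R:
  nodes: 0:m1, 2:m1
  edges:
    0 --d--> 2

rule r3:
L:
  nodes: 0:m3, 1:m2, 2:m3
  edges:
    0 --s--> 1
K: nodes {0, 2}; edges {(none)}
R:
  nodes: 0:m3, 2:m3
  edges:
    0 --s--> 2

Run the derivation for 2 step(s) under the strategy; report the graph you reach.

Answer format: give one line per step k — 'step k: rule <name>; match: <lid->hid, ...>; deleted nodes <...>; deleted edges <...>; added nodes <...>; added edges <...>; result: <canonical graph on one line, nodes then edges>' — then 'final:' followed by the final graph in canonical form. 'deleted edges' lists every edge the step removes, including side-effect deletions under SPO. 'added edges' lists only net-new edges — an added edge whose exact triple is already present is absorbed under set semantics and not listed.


step 1: rule r1; match: 0->6, 1->13, 2->10; deleted nodes (none); deleted edges (6,13,d); added nodes (none); added edges (6,10,s); (6,13,s); result: nodes: 1:m1, 4:m3, 6:m2, 8:m3, 10:m2, 12:m3, 13:m2 edges: (1,6,d); (1,8,d); (1,12,s); (4,13,d); (6,10,s); (6,13,s); (10,6,d)
step 2: rule r1; match: 0->10, 1->6, 2->13; deleted nodes (none); deleted edges (10,6,d); added nodes (none); added edges (10,6,s); (10,13,s); result: nodes: 1:m1, 4:m3, 6:m2, 8:m3, 10:m2, 12:m3, 13:m2 edges: (1,6,d); (1,8,d); (1,12,s); (4,13,d); (6,10,s); (6,13,s); (10,6,s); (10,13,s)
final:
nodes: 1:m1, 4:m3, 6:m2, 8:m3, 10:m2, 12:m3, 13:m2
edges: (1,6,d); (1,8,d); (1,12,s); (4,13,d); (6,10,s); (6,13,s); (10,6,s); (10,13,s)


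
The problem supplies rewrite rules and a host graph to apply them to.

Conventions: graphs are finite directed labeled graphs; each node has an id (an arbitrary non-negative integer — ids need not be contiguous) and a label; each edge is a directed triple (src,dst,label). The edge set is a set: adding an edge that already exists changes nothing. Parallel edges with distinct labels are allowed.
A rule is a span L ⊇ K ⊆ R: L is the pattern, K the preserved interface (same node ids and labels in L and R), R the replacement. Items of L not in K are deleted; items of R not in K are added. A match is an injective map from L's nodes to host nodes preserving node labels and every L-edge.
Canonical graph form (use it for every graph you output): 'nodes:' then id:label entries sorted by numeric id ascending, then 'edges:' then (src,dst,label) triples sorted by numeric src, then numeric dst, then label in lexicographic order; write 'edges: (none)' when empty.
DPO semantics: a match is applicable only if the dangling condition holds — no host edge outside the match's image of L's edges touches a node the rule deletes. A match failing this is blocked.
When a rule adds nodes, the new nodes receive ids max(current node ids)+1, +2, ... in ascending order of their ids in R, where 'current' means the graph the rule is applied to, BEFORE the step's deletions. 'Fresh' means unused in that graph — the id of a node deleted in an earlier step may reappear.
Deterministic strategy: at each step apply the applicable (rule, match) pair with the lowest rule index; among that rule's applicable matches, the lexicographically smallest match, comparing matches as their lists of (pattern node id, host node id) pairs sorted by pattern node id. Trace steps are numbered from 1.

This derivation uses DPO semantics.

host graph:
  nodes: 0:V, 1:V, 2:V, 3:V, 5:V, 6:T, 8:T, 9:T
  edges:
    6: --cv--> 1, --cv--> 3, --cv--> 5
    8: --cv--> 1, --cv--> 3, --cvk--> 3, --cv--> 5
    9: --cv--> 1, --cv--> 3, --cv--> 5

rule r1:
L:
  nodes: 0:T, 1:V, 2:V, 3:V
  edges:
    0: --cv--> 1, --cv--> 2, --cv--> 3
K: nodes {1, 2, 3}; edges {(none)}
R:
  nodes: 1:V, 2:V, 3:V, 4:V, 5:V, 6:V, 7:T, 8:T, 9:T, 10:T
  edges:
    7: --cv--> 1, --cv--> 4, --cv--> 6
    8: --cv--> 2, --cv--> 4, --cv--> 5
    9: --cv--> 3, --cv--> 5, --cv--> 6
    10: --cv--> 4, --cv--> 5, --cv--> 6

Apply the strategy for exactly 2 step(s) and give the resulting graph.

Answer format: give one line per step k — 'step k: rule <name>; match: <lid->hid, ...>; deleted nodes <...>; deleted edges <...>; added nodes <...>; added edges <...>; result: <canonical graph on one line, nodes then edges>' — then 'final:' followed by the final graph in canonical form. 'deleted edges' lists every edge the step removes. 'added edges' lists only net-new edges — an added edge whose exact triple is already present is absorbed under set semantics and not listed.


step 1: rule r1; match: 0->6, 1->1, 2->3, 3->5; deleted nodes 6; deleted edges (6,1,cv); (6,3,cv); (6,5,cv); added nodes 10, 11, 12, 13, 14, 15, 16; added edges (13,1,cv); (13,10,cv); (13,12,cv); (14,3,cv); (14,10,cv); (14,11,cv); (15,5,cv); (15,11,cv); (15,12,cv); (16,10,cv); (16,11,cv); (16,12,cv); result: nodes: 0:V, 1:V, 2:V, 3:V, 5:V, 8:T, 9:T, 10:V, 11:V, 12:V, 13:T, 14:T, 15:T, 16:T edges: (8,1,cv); (8,3,cv); (8,3,cvk); (8,5,cv); (9,1,cv); (9,3,cv); (9,5,cv); (13,1,cv); (13,10,cv); (13,12,cv); (14,3,cv); (14,10,cv); (14,11,cv); (15,5,cv); (15,11,cv); (15,12,cv); (16,10,cv); (16,11,cv); (16,12,cv)
step 2: rule r1; match: 0->9, 1->1, 2->3, 3->5; deleted nodes 9; deleted edges (9,1,cv); (9,3,cv); (9,5,cv); added nodes 17, 18, 19, 20, 21, 22, 23; added edges (20,1,cv); (20,17,cv); (20,19,cv); (21,3,cv); (21,17,cv); (21,18,cv); (22,5,cv); (22,18,cv); (22,19,cv); (23,17,cv); (23,18,cv); (23,19,cv); result: nodes: 0:V, 1:V, 2:V, 3:V, 5:V, 8:T, 10:V, 11:V, 12:V, 13:T, 14:T, 15:T, 16:T, 17:V, 18:V, 19:V, 20:T, 21:T, 22:T, 23:T edges: (8,1,cv); (8,3,cv); (8,3,cvk); (8,5,cv); (13,1,cv); (13,10,cv); (13,12,cv); (14,3,cv); (14,10,cv); (14,11,cv); (15,5,cv); (15,11,cv); (15,12,cv); (16,10,cv); (16,11,cv); (16,12,cv); (20,1,cv); (20,17,cv); (20,19,cv); (21,3,cv); (21,17,cv); (21,18,cv); (22,5,cv); (22,18,cv); (22,19,cv); (23,17,cv); (23,18,cv); (23,19,cv)
final:
nodes: 0:V, 1:V, 2:V, 3:V, 5:V, 8:T, 10:V, 11:V, 12:V, 13:T, 14:T, 15:T, 16:T, 17:V, 18:V, 19:V, 20:T, 21:T, 22:T, 23:T
edges: (8,1,cv); (8,3,cv); (8,3,cvk); (8,5,cv); (13,1,cv); (13,10,cv); (13,12,cv); (14,3,cv); (14,10,cv); (14,11,cv); (15,5,cv); (15,11,cv); (15,12,cv); (16,10,cv); (16,11,cv); (16,12,cv); (20,1,cv); (20,17,cv); (20,19,cv); (21,3,cv); (21,17,cv); (21,18,cv); (22,5,cv); (22,18,cv); (22,19,cv); (23,17,cv); (23,18,cv); (23,19,cv)


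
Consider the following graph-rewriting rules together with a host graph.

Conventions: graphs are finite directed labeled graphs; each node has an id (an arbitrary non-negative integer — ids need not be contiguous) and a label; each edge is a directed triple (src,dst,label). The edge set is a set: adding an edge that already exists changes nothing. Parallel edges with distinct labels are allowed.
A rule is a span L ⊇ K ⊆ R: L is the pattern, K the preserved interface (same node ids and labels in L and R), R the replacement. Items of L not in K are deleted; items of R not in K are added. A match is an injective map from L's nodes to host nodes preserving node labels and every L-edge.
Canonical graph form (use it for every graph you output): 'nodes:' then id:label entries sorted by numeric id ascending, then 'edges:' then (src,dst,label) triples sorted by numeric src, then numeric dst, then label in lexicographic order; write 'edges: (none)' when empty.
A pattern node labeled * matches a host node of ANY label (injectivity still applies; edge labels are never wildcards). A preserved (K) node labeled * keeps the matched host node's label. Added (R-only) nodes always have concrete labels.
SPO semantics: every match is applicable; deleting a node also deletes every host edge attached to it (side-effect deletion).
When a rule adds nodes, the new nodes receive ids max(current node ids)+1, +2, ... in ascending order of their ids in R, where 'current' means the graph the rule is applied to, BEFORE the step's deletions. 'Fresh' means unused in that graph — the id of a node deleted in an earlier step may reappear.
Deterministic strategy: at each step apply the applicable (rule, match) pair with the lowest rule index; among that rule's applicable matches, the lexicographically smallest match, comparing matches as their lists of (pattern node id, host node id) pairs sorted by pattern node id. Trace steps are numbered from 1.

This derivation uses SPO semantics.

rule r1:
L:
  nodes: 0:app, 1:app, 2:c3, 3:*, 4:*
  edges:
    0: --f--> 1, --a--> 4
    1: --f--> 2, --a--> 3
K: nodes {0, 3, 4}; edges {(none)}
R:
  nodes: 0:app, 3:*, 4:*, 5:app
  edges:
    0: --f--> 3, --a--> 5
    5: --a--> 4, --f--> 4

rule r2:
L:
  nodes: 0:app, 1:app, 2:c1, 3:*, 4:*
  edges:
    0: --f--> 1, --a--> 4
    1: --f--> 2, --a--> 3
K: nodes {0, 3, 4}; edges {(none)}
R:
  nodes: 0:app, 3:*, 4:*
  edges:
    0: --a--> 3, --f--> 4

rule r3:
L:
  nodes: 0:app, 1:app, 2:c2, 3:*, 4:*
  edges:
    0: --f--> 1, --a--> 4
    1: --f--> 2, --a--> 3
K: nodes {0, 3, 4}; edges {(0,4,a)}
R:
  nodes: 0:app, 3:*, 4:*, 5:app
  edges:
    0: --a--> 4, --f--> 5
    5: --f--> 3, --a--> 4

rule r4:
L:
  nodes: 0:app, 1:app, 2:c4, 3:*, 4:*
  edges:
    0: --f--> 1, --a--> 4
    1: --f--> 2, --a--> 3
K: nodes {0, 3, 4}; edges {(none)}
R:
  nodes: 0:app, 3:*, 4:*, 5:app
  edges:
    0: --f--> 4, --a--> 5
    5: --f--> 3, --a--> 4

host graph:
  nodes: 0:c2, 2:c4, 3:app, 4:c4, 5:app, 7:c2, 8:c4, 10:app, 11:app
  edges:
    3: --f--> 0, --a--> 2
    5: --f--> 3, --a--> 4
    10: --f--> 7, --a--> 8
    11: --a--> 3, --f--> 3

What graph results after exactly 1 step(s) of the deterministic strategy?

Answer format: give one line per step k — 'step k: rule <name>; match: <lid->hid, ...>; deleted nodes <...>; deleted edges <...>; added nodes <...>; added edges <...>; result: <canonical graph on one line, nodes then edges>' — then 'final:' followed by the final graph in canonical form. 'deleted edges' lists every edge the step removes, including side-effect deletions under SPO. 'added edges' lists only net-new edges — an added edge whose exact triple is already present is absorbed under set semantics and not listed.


step 1: rule r3; match: 0->5, 1->3, 2->0, 3->2, 4->4; deleted nodes 0, 3; deleted edges (3,0,f); (3,2,a); (5,3,f); (11,3,a); (11,3,f); added nodes 12; added edges (5,12,f); (12,2,f); (12,4,a); result: nodes: 2:c4, 4:c4, 5:app, 7:c2, 8:c4, 10:app, 11:app, 12:app edges: (5,4,a); (5,12,f); (10,7,f); (10,8,a); (12,2,f); (12,4,a)
final:
nodes: 2:c4, 4:c4, 5:app, 7:c2, 8:c4, 10:app, 11:app, 12:app
edges: (5,4,a); (5,12,f); (10,7,f); (10,8,a); (12,2,f); (12,4,a)


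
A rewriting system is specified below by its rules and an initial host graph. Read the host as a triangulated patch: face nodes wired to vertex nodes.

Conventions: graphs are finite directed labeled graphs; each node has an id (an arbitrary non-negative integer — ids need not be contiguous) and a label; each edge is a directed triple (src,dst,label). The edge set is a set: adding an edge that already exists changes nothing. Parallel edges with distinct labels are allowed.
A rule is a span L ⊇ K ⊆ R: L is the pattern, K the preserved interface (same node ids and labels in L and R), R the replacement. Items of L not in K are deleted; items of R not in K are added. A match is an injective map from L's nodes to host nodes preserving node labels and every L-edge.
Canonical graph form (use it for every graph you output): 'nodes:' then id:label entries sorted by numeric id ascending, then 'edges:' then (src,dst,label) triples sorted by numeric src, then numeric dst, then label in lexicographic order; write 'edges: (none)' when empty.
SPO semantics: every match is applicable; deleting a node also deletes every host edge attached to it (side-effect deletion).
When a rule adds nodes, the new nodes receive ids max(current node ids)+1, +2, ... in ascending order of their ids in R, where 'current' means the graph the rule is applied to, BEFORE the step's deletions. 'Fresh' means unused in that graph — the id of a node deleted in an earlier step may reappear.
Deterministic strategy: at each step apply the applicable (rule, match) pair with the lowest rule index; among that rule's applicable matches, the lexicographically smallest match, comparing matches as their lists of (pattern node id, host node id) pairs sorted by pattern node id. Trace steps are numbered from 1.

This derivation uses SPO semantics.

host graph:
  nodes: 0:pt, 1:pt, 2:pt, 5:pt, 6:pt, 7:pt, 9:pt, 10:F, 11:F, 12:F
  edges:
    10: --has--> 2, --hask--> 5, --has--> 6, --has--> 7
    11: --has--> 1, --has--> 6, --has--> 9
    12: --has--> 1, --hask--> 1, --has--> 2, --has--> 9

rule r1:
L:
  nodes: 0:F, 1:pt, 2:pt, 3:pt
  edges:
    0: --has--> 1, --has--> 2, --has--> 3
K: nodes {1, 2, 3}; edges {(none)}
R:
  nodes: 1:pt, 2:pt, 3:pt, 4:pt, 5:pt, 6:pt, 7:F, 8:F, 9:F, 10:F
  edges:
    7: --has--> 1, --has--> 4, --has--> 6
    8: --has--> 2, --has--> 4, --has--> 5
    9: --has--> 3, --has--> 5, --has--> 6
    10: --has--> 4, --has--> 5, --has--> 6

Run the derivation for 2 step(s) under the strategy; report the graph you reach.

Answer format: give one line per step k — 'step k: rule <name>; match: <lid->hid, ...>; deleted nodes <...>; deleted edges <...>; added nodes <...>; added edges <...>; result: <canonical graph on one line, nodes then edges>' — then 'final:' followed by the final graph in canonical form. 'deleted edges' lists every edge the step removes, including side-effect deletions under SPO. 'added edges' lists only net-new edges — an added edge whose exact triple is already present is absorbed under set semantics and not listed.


step 1: rule r1; match: 0->10, 1->2, 2->6, 3->7; deleted nodes 10; deleted edges (10,2,has); (10,5,hask); (10,6,has); (10,7,has); added nodes 13, 14, 15, 16, 17, 18, 19; added edges (16,2,has); (16,13,has); (16,15,has); (17,6,has); (17,13,has); (17,14,has); (18,7,has); (18,14,has); (18,15,has); (19,13,has); (19,14,has); (19,15,has); result: nodes: 0:pt, 1:pt, 2:pt, 5:pt, 6:pt, 7:pt, 9:pt, 11:F, 12:F, 13:pt, 14:pt, 15:pt, 16:F, 17:F, 18:F, 19:F edges: (11,1,has); (11,6,has); (11,9,has); (12,1,has); (12,1,hask); (12,2,has); (12,9,has); (16,2,has); (16,13,has); (16,15,has); (17,6,has); (17,13,has); (17,14,has); (18,7,has); (18,14,has); (18,15,has); (19,13,has); (19,14,has); (19,15,has)
step 2: rule r1; match: 0->11, 1->1, 2->6, 3->9; deleted nodes 11; deleted edges (11,1,has); (11,6,has); (11,9,has); added nodes 20, 21, 22, 23, 24, 25, 26; added edges (23,1,has); (23,20,has); (23,22,has); (24,6,has); (24,20,has); (24,21,has); (25,9,has); (25,21,has); (25,22,has); (26,20,has); (26,21,has); (26,22,has); result: nodes: 0:pt, 1:pt, 2:pt, 5:pt, 6:pt, 7:pt, 9:pt, 12:F, 13:pt, 14:pt, 15:pt, 16:F, 17:F, 18:F, 19:F, 20:pt, 21:pt, 22:pt, 23:F, 24:F, 25:F, 26:F edges: (12,1,has); (12,1,hask); (12,2,has); (12,9,has); (16,2,has); (16,13,has); (16,15,has); (17,6,has); (17,13,has); (17,14,has); (18,7,has); (18,14,has); (18,15,has); (19,13,has); (19,14,has); (19,15,has); (23,1,has); (23,20,has); (23,22,has); (24,6,has); (24,20,has); (24,21,has); (25,9,has); (25,21,has); (25,22,has); (26,20,has); (26,21,has); (26,22,has)
final:
nodes: 0:pt, 1:pt, 2:pt, 5:pt, 6:pt, 7:pt, 9:pt, 12:F, 13:pt, 14:pt, 15:pt, 16:F, 17:F, 18:F, 19:F, 20:pt, 21:pt, 22:pt, 23:F, 24:F, 25:F, 26:F
edges: (12,1,has); (12,1,hask); (12,2,has); (12,9,has); (16,2,has); (16,13,has); (16,15,has); (17,6,has); (17,13,has); (17,14,has); (18,7,has); (18,14,has); (18,15,has); (19,13,has); (19,14,has); (19,15,has); (23,1,has); (23,20,has); (23,22,has); (24,6,has); (24,20,has); (24,21,has); (25,9,has); (25,21,has); (25,22,has); (26,20,has); (26,21,has); (26,22,has)


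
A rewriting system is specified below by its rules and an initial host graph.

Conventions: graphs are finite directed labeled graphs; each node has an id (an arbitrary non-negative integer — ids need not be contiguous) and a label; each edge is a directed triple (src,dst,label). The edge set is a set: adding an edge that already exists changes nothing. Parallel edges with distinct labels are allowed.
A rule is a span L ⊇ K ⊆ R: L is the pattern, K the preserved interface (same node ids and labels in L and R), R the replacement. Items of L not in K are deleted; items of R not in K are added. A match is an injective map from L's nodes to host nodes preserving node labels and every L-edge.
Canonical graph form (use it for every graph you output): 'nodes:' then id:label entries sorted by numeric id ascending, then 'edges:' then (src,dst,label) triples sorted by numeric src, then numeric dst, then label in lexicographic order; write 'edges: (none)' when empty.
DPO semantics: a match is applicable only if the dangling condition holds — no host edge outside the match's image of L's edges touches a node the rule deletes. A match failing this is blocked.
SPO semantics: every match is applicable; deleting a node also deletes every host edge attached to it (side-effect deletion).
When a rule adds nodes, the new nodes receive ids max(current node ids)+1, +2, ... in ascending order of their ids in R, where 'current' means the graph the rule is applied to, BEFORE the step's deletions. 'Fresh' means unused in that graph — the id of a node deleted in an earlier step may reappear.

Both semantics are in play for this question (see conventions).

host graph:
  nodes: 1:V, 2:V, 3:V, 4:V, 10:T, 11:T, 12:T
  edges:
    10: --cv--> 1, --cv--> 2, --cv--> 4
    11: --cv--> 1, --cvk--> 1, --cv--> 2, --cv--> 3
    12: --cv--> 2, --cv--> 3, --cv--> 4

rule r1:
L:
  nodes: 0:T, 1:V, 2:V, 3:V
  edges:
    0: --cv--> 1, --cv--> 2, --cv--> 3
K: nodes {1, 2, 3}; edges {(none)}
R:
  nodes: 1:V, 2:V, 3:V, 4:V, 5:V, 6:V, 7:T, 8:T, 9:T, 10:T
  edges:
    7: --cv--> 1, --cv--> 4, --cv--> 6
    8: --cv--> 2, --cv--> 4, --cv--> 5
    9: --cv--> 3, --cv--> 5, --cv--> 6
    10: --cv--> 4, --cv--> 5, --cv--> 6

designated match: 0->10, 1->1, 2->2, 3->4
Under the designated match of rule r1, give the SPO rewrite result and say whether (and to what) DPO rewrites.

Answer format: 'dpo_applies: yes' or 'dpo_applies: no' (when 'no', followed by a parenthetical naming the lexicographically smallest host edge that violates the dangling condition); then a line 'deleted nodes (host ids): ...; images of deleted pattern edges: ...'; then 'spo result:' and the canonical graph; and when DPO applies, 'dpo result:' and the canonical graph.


dpo_applies: yes
deleted nodes (host ids): 10; images of deleted pattern edges: (10,1,cv); (10,2,cv); (10,4,cv)
spo result:
nodes: 1:V, 2:V, 3:V, 4:V, 11:T, 12:T, 13:V, 14:V, 15:V, 16:T, 17:T, 18:T, 19:T
edges: (11,1,cv); (11,1,cvk); (11,2,cv); (11,3,cv); (12,2,cv); (12,3,cv); (12,4,cv); (16,1,cv); (16,13,cv); (16,15,cv); (17,2,cv); (17,13,cv); (17,14,cv); (18,4,cv); (18,14,cv); (18,15,cv); (19,13,cv); (19,14,cv); (19,15,cv)
dpo result:
nodes: 1:V, 2:V, 3:V, 4:V, 11:T, 12:T, 13:V, 14:V, 15:V, 16:T, 17:T, 18:T, 19:T
edges: (11,1,cv); (11,1,cvk); (11,2,cv); (11,3,cv); (12,2,cv); (12,3,cv); (12,4,cv); (16,1,cv); (16,13,cv); (16,15,cv); (17,2,cv); (17,13,cv); (17,14,cv); (18,4,cv); (18,14,cv); (18,15,cv); (19,13,cv); (19,14,cv); (19,15,cv)


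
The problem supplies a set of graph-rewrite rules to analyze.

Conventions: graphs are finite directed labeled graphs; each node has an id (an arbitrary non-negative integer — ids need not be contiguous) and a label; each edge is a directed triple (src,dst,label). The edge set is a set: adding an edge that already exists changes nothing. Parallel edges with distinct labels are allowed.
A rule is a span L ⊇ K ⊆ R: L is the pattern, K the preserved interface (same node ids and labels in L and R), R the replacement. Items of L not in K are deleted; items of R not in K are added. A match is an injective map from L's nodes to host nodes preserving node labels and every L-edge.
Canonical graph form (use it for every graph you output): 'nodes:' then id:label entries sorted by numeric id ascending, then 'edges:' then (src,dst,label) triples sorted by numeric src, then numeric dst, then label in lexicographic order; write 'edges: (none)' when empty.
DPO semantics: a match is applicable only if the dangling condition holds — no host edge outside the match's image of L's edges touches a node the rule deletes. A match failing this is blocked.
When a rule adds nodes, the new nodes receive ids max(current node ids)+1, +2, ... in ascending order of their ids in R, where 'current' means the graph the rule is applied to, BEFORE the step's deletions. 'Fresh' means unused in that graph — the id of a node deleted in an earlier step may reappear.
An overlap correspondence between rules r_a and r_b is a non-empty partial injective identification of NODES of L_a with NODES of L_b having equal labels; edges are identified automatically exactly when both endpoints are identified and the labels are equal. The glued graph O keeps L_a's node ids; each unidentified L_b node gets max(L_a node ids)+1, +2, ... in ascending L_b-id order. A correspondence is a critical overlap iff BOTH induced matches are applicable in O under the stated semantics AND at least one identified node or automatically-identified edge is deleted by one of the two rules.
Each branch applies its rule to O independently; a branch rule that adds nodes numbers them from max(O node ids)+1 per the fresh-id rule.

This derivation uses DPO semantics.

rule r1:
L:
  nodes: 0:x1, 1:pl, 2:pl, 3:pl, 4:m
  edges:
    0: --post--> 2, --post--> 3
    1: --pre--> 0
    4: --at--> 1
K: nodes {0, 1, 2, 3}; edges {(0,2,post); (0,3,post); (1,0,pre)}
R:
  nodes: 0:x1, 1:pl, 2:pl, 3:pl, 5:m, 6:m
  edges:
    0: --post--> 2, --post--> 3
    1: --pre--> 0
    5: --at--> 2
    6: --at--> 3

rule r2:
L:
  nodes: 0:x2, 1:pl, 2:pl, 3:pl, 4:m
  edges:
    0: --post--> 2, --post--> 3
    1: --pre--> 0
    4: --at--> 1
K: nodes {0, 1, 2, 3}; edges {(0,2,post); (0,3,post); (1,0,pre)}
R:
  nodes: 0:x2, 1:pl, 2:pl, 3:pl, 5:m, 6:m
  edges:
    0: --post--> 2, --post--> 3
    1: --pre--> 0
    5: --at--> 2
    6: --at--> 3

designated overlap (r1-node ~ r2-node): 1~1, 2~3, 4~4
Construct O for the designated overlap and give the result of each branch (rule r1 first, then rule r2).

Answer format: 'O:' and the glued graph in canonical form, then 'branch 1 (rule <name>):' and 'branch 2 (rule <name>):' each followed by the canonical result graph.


O:
nodes: 0:x1, 1:pl, 2:pl, 3:pl, 4:m, 5:x2, 6:pl
edges: (0,2,post); (0,3,post); (1,0,pre); (1,5,pre); (4,1,at); (5,2,post); (5,6,post)
branch 1 (rule r1):
nodes: 0:x1, 1:pl, 2:pl, 3:pl, 5:x2, 6:pl, 7:m, 8:m
edges: (0,2,post); (0,3,post); (1,0,pre); (1,5,pre); (5,2,post); (5,6,post); (7,2,at); (8,3,at)
branch 2 (rule r2):
nodes: 0:x1, 1:pl, 2:pl, 3:pl, 5:x2, 6:pl, 7:m, 8:m
edges: (0,2,post); (0,3,post); (1,0,pre); (1,5,pre); (5,2,post); (5,6,post); (7,6,at); (8,2,at)
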